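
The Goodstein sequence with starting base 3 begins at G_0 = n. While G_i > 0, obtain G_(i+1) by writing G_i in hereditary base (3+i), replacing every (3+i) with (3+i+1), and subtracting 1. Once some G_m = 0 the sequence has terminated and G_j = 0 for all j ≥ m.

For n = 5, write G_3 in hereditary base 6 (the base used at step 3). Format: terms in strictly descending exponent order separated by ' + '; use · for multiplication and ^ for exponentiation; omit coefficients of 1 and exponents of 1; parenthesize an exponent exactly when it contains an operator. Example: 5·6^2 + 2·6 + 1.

(0) 5|_3 = 3 + 2 ↦ 4 + 2|_4 = 6 ⇒ 5
(1) 5|_4 = 4 + 1 ↦ 5 + 1|_5 = 6 ⇒ 5
(2) 5|_5 = 5 ↦ 6|_6 = 6 ⇒ 5

5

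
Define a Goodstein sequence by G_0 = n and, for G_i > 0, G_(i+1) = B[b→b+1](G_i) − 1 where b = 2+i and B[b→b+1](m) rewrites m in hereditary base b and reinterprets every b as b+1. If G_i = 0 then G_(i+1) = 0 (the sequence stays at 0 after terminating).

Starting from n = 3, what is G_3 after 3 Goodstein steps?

G_0 = 3. HB_2(3) = 2 + 1. Bump = 4. G_1 = 3.
G_1 = 3. HB_3(3) = 3. Bump = 4. G_2 = 3.
G_2 = 3. HB_4(3) = 3. Bump = 3. G_3 = 2.
G_3 = 2. HB_5(2) = 2. Bump = 2. G_4 = 1.

2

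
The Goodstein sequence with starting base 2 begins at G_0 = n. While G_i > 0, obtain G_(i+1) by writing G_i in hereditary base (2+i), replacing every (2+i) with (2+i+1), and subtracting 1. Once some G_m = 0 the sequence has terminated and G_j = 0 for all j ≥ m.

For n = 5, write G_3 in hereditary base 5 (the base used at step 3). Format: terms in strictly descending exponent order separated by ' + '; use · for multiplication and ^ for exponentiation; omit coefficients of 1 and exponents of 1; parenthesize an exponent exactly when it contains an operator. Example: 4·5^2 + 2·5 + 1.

[0] 5 ≡ 2^2 + 1 (base 2). Lift 3: 28. −1: 27.
[1] 27 ≡ 3^3 (base 3). Lift 4: 256. −1: 255.
[2] 255 ≡ 3·4^3 + 3·4^2 + 3·4 + 3 (base 4). Lift 5: 468. −1: 467.
[3] 467 ≡ 3·5^3 + 3·5^2 + 3·5 + 2 (base 5). Lift 6: 776. −1: 775.

3·5^3 + 3·5^2 + 3·5 + 2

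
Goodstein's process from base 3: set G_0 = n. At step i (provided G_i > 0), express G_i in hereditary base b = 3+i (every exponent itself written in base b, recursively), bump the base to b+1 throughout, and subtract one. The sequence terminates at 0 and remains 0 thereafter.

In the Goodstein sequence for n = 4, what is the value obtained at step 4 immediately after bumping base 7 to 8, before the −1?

G_0 = 4. HB_3(4) = 3 + 1. Bump = 5. G_1 = 4.
G_1 = 4. HB_4(4) = 4. Bump = 5. G_2 = 4.
G_2 = 4. HB_5(4) = 4. Bump = 4. G_3 = 3.
G_3 = 3. HB_6(3) = 3. Bump = 3. G_4 = 2.
G_4 = 2. HB_7(2) = 2. Bump = 2. G_5 = 1.

2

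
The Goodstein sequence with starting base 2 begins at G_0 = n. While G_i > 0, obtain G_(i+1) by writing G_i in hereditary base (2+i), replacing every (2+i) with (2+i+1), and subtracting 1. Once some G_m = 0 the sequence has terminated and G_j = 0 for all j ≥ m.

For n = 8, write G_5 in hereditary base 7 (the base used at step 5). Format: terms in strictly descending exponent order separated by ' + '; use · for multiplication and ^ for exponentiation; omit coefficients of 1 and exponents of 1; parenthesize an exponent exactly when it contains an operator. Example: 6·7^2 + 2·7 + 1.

base 2: 8 = 2^(2 + 1); at 3: 3^(3 + 1) = 81; next = 80
base 3: 80 = 2·3^3 + 2·3^2 + 2·3 + 2; at 4: 2·4^4 + 2·4^2 + 2·4 + 2 = 554; next = 553
base 4: 553 = 2·4^4 + 2·4^2 + 2·4 + 1; at 5: 2·5^5 + 2·5^2 + 2·5 + 1 = 6311; next = 6310
base 5: 6310 = 2·5^5 + 2·5^2 + 2·5; at 6: 2·6^6 + 2·6^2 + 2·6 = 93396; next = 93395
base 6: 93395 = 2·6^6 + 2·6^2 + 6 + 5; at 7: 2·7^7 + 2·7^2 + 7 + 5 = 1647196; next = 1647195

2·7^7 + 2·7^2 + 7 + 4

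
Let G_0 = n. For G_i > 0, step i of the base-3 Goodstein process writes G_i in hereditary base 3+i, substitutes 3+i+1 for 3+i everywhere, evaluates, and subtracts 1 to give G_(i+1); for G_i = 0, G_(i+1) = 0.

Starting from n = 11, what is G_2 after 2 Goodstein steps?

25

i=0: 11 = 3^2 + 2 (b=3); 3→4: 4^2 + 2 = 18; 18−1 = 17
i=1: 17 = 4^2 + 1 (b=4); 4→5: 5^2 + 1 = 26; 26−1 = 25
i=2: 25 = 5^2 (b=5); 5→6: 6^2 = 36; 36−1 = 35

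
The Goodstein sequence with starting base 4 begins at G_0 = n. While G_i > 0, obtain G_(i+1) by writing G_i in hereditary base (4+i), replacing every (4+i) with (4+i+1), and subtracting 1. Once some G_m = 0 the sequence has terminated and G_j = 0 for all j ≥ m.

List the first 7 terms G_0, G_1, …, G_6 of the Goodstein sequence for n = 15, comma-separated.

15, 17, 19, 21, 23, 24, 25

15 —HB4→ 3·4 + 3 —bump→ 3·5 + 3 = 18 —(−1)→ 17
17 —HB5→ 3·5 + 2 —bump→ 3·6 + 2 = 20 —(−1)→ 19
19 —HB6→ 3·6 + 1 —bump→ 3·7 + 1 = 22 —(−1)→ 21
21 —HB7→ 3·7 —bump→ 3·8 = 24 —(−1)→ 23
23 —HB8→ 2·8 + 7 —bump→ 2·9 + 7 = 25 —(−1)→ 24
24 —HB9→ 2·9 + 6 —bump→ 2·10 + 6 = 26 —(−1)→ 25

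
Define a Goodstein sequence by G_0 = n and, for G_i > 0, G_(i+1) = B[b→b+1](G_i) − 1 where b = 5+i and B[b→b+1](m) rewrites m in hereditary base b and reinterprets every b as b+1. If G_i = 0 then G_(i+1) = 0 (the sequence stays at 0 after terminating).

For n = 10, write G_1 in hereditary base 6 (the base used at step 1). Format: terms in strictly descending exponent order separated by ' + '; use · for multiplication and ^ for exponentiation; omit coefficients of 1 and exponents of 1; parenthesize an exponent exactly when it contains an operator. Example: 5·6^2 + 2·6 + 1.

step 0: 10 = 2·5; sub 6 for 5: 2·6; = 12; G_1 = 12−1 = 11
step 1: 11 = 6 + 5; sub 7 for 6: 7 + 5; = 12; G_2 = 12−1 = 11

6 + 5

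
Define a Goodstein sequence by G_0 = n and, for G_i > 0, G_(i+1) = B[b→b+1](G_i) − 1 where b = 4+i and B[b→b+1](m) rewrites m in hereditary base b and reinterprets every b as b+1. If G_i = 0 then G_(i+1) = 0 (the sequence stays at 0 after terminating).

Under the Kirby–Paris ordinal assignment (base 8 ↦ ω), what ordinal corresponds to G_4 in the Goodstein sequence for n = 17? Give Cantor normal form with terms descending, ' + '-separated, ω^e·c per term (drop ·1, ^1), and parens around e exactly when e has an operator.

ω·5 + 3

G_0 = 17. HB_4(17) = 4^2 + 1. Bump = 26. G_1 = 25.
G_1 = 25. HB_5(25) = 5^2. Bump = 36. G_2 = 35.
G_2 = 35. HB_6(35) = 5·6 + 5. Bump = 40. G_3 = 39.
G_3 = 39. HB_7(39) = 5·7 + 4. Bump = 44. G_4 = 43.
G_4 = 43. HB_8(43) = 5·8 + 3. Bump = 48. G_5 = 47.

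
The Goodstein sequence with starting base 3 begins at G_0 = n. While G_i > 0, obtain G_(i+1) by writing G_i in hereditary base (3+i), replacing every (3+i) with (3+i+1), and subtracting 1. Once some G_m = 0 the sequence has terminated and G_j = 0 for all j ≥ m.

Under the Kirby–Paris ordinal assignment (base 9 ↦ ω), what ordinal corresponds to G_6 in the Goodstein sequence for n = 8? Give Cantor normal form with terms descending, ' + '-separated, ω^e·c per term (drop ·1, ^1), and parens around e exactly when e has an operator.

ω + 2

G_0 = 8. HB_3(8) = 2·3 + 2. Bump = 10. G_1 = 9.
G_1 = 9. HB_4(9) = 2·4 + 1. Bump = 11. G_2 = 10.
G_2 = 10. HB_5(10) = 2·5. Bump = 12. G_3 = 11.
G_3 = 11. HB_6(11) = 6 + 5. Bump = 12. G_4 = 11.
G_4 = 11. HB_7(11) = 7 + 4. Bump = 12. G_5 = 11.
G_5 = 11. HB_8(11) = 8 + 3. Bump = 12. G_6 = 11.
G_6 = 11. HB_9(11) = 9 + 2. Bump = 12. G_7 = 11.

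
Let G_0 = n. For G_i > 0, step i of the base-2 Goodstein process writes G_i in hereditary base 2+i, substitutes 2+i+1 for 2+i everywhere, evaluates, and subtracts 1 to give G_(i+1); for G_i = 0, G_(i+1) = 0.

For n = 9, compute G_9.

855935016215

G_0=9  [base 2] 2^(2 + 1) + 1  →[2↦3]→  3^(3 + 1) + 1 = 82  −1 ⇒ G_1=81
G_1=81  [base 3] 3^(3 + 1)  →[3↦4]→  4^(4 + 1) = 1024  −1 ⇒ G_2=1023
G_2=1023  [base 4] 3·4^4 + 3·4^3 + 3·4^2 + 3·4 + 3  →[4↦5]→  3·5^5 + 3·5^3 + 3·5^2 + 3·5 + 3 = 9843  −1 ⇒ G_3=9842
G_3=9842  [base 5] 3·5^5 + 3·5^3 + 3·5^2 + 3·5 + 2  →[5↦6]→  3·6^6 + 3·6^3 + 3·6^2 + 3·6 + 2 = 140744  −1 ⇒ G_4=140743
G_4=140743  [base 6] 3·6^6 + 3·6^3 + 3·6^2 + 3·6 + 1  →[6↦7]→  3·7^7 + 3·7^3 + 3·7^2 + 3·7 + 1 = 2471827  −1 ⇒ G_5=2471826
G_5=2471826  [base 7] 3·7^7 + 3·7^3 + 3·7^2 + 3·7  →[7↦8]→  3·8^8 + 3·8^3 + 3·8^2 + 3·8 = 50333400  −1 ⇒ G_6=50333399
G_6=50333399  [base 8] 3·8^8 + 3·8^3 + 3·8^2 + 2·8 + 7  →[8↦9]→  3·9^9 + 3·9^3 + 3·9^2 + 2·9 + 7 = 1162263922  −1 ⇒ G_7=1162263921
G_7=1162263921  [base 9] 3·9^9 + 3·9^3 + 3·9^2 + 2·9 + 6  →[9↦10]→  3·10^10 + 3·10^3 + 3·10^2 + 2·10 + 6 = 30000003326  −1 ⇒ G_8=30000003325
G_8=30000003325  [base 10] 3·10^10 + 3·10^3 + 3·10^2 + 2·10 + 5  →[10↦11]→  3·11^11 + 3·11^3 + 3·11^2 + 2·11 + 5 = 855935016216  −1 ⇒ G_9=855935016215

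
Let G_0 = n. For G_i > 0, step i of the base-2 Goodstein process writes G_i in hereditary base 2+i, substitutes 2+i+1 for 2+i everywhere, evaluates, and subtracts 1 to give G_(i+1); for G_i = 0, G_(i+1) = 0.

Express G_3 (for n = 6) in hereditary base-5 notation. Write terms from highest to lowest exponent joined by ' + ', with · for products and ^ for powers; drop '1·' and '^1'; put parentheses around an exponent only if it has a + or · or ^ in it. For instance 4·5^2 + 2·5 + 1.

5^5

G_0 = 6. HB_2(6) = 2^2 + 2. Bump = 30. G_1 = 29.
G_1 = 29. HB_3(29) = 3^3 + 2. Bump = 258. G_2 = 257.
G_2 = 257. HB_4(257) = 4^4 + 1. Bump = 3126. G_3 = 3125.
G_3 = 3125. HB_5(3125) = 5^5. Bump = 46656. G_4 = 46655.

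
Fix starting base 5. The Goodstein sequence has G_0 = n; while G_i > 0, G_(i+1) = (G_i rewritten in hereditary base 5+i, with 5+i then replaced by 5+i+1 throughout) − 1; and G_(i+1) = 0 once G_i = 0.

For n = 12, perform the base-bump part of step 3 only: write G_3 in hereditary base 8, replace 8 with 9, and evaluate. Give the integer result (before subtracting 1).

16

G_0=12  [base 5] 2·5 + 2  →[5↦6]→  2·6 + 2 = 14  −1 ⇒ G_1=13
G_1=13  [base 6] 2·6 + 1  →[6↦7]→  2·7 + 1 = 15  −1 ⇒ G_2=14
G_2=14  [base 7] 2·7  →[7↦8]→  2·8 = 16  −1 ⇒ G_3=15
G_3=15  [base 8] 8 + 7  →[8↦9]→  9 + 7 = 16  −1 ⇒ G_4=15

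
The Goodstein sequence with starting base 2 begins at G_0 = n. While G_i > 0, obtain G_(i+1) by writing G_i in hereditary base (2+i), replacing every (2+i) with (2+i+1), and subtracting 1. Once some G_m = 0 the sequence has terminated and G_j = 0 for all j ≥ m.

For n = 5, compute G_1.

27

G_0 = 5. HB_2(5) = 2^2 + 1. Bump = 28. G_1 = 27.
G_1 = 27. HB_3(27) = 3^3. Bump = 256. G_2 = 255.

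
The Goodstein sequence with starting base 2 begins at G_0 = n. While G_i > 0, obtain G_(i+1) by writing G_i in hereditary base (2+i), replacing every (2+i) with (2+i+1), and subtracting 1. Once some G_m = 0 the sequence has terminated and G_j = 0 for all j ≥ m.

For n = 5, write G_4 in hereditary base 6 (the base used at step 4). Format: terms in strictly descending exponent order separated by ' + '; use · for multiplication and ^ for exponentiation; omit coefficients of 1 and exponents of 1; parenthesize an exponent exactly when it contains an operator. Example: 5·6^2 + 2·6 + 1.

5 —HB2→ 2^2 + 1 —bump→ 3^3 + 1 = 28 —(−1)→ 27
27 —HB3→ 3^3 —bump→ 4^4 = 256 —(−1)→ 255
255 —HB4→ 3·4^3 + 3·4^2 + 3·4 + 3 —bump→ 3·5^3 + 3·5^2 + 3·5 + 3 = 468 —(−1)→ 467
467 —HB5→ 3·5^3 + 3·5^2 + 3·5 + 2 —bump→ 3·6^3 + 3·6^2 + 3·6 + 2 = 776 —(−1)→ 775
775 —HB6→ 3·6^3 + 3·6^2 + 3·6 + 1 —bump→ 3·7^3 + 3·7^2 + 3·7 + 1 = 1198 —(−1)→ 1197

3·6^3 + 3·6^2 + 3·6 + 1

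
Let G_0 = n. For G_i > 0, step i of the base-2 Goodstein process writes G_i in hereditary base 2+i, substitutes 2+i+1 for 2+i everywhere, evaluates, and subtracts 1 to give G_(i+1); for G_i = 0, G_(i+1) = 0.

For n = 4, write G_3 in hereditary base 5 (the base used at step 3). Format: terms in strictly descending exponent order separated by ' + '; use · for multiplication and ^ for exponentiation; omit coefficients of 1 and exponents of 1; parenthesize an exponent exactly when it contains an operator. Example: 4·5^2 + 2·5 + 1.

base 2: 4 = 2^2; at 3: 3^3 = 27; next = 26
base 3: 26 = 2·3^2 + 2·3 + 2; at 4: 2·4^2 + 2·4 + 2 = 42; next = 41
base 4: 41 = 2·4^2 + 2·4 + 1; at 5: 2·5^2 + 2·5 + 1 = 61; next = 60

2·5^2 + 2·5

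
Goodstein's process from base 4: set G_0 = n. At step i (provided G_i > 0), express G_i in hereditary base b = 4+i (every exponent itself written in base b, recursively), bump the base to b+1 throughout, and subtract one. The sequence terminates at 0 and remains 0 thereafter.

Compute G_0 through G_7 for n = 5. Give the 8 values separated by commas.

[0] 5 ≡ 4 + 1 (base 4). Lift 5: 6. −1: 5.
[1] 5 ≡ 5 (base 5). Lift 6: 6. −1: 5.
[2] 5 ≡ 5 (base 6). Lift 7: 5. −1: 4.
[3] 4 ≡ 4 (base 7). Lift 8: 4. −1: 3.
[4] 3 ≡ 3 (base 8). Lift 9: 3. −1: 2.
[5] 2 ≡ 2 (base 9). Lift 10: 2. −1: 1.
[6] 1 ≡ 1 (base 10). Lift 11: 1. −1: 0.

5, 5, 5, 4, 3, 2, 1, 0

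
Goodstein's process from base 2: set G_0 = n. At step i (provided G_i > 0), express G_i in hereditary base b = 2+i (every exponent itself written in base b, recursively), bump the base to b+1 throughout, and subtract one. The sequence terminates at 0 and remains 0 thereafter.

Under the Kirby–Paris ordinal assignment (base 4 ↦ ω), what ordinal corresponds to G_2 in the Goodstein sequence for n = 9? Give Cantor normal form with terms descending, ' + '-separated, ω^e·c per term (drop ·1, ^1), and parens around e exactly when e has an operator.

step 0: 9 = 2^(2 + 1) + 1; sub 3 for 2: 3^(3 + 1) + 1; = 82; G_1 = 82−1 = 81
step 1: 81 = 3^(3 + 1); sub 4 for 3: 4^(4 + 1); = 1024; G_2 = 1024−1 = 1023
step 2: 1023 = 3·4^4 + 3·4^3 + 3·4^2 + 3·4 + 3; sub 5 for 4: 3·5^5 + 3·5^3 + 3·5^2 + 3·5 + 3; = 9843; G_3 = 9843−1 = 9842

ω^ω·3 + ω^3·3 + ω^2·3 + ω·3 + 3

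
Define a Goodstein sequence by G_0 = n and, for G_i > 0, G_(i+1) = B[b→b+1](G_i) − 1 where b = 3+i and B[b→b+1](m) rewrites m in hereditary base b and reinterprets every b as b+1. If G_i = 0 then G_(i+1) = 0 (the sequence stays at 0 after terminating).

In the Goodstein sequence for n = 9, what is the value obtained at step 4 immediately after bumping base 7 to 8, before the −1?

24

G_0=9  [base 3] 3^2  →[3↦4]→  4^2 = 16  −1 ⇒ G_1=15
G_1=15  [base 4] 3·4 + 3  →[4↦5]→  3·5 + 3 = 18  −1 ⇒ G_2=17
G_2=17  [base 5] 3·5 + 2  →[5↦6]→  3·6 + 2 = 20  −1 ⇒ G_3=19
G_3=19  [base 6] 3·6 + 1  →[6↦7]→  3·7 + 1 = 22  −1 ⇒ G_4=21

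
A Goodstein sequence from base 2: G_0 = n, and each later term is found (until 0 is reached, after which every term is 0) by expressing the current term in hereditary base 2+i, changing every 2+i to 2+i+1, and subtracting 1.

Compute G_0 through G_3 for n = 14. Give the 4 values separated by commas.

i=0: 14 = 2^(2 + 1) + 2^2 + 2 (b=2); 2→3: 3^(3 + 1) + 3^3 + 3 = 111; 111−1 = 110
i=1: 110 = 3^(3 + 1) + 3^3 + 2 (b=3); 3→4: 4^(4 + 1) + 4^4 + 2 = 1282; 1282−1 = 1281
i=2: 1281 = 4^(4 + 1) + 4^4 + 1 (b=4); 4→5: 5^(5 + 1) + 5^5 + 1 = 18751; 18751−1 = 18750

14, 110, 1281, 18750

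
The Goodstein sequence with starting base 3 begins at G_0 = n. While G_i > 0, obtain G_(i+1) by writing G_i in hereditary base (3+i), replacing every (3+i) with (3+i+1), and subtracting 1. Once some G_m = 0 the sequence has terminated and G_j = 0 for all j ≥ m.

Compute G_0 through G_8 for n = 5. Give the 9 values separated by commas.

5, 5, 5, 5, 4, 3, 2, 1, 0

[0] 5 ≡ 3 + 2 (base 3). Lift 4: 6. −1: 5.
[1] 5 ≡ 4 + 1 (base 4). Lift 5: 6. −1: 5.
[2] 5 ≡ 5 (base 5). Lift 6: 6. −1: 5.
[3] 5 ≡ 5 (base 6). Lift 7: 5. −1: 4.
[4] 4 ≡ 4 (base 7). Lift 8: 4. −1: 3.
[5] 3 ≡ 3 (base 8). Lift 9: 3. −1: 2.
[6] 2 ≡ 2 (base 9). Lift 10: 2. −1: 1.
[7] 1 ≡ 1 (base 10). Lift 11: 1. −1: 0.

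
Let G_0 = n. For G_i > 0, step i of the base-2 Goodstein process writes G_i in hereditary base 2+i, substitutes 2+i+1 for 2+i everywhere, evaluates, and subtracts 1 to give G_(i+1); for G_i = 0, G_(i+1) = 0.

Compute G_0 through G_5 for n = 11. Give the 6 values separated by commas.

G_0=11  [base 2] 2^(2 + 1) + 2 + 1  →[2↦3]→  3^(3 + 1) + 3 + 1 = 85  −1 ⇒ G_1=84
G_1=84  [base 3] 3^(3 + 1) + 3  →[3↦4]→  4^(4 + 1) + 4 = 1028  −1 ⇒ G_2=1027
G_2=1027  [base 4] 4^(4 + 1) + 3  →[4↦5]→  5^(5 + 1) + 3 = 15628  −1 ⇒ G_3=15627
G_3=15627  [base 5] 5^(5 + 1) + 2  →[5↦6]→  6^(6 + 1) + 2 = 279938  −1 ⇒ G_4=279937
G_4=279937  [base 6] 6^(6 + 1) + 1  →[6↦7]→  7^(7 + 1) + 1 = 5764802  −1 ⇒ G_5=5764801

11, 84, 1027, 15627, 279937, 5764801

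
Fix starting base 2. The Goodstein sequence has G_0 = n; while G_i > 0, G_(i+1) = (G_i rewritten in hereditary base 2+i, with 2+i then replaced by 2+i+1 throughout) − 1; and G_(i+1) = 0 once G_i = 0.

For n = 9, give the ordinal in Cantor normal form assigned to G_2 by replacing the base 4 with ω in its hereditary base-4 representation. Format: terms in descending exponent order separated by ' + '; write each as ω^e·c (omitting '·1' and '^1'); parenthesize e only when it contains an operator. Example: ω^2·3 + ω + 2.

i=0: 9 = 2^(2 + 1) + 1 (b=2); 2→3: 3^(3 + 1) + 1 = 82; 82−1 = 81
i=1: 81 = 3^(3 + 1) (b=3); 3→4: 4^(4 + 1) = 1024; 1024−1 = 1023

ω^ω·3 + ω^3·3 + ω^2·3 + ω·3 + 3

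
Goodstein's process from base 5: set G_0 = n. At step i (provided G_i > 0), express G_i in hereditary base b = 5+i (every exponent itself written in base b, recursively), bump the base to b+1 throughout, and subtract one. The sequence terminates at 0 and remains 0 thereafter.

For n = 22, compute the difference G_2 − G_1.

step 0: 22 = 4·5 + 2; sub 6 for 5: 4·6 + 2; = 26; G_1 = 26−1 = 25
step 1: 25 = 4·6 + 1; sub 7 for 6: 4·7 + 1; = 29; G_2 = 29−1 = 28

3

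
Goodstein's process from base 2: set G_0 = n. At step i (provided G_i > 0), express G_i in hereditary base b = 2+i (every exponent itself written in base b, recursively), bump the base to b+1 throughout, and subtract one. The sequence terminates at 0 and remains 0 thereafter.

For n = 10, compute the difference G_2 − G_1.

step 0: 10 = 2^(2 + 1) + 2; sub 3 for 2: 3^(3 + 1) + 3; = 84; G_1 = 84−1 = 83
step 1: 83 = 3^(3 + 1) + 2; sub 4 for 3: 4^(4 + 1) + 2; = 1026; G_2 = 1026−1 = 1025

942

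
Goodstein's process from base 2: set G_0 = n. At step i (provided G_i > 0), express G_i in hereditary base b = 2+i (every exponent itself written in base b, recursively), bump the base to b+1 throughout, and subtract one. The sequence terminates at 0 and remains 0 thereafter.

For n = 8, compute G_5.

1647195

[0] 8 ≡ 2^(2 + 1) (base 2). Lift 3: 81. −1: 80.
[1] 80 ≡ 2·3^3 + 2·3^2 + 2·3 + 2 (base 3). Lift 4: 554. −1: 553.
[2] 553 ≡ 2·4^4 + 2·4^2 + 2·4 + 1 (base 4). Lift 5: 6311. −1: 6310.
[3] 6310 ≡ 2·5^5 + 2·5^2 + 2·5 (base 5). Lift 6: 93396. −1: 93395.
[4] 93395 ≡ 2·6^6 + 2·6^2 + 6 + 5 (base 6). Lift 7: 1647196. −1: 1647195.
[5] 1647195 ≡ 2·7^7 + 2·7^2 + 7 + 4 (base 7). Lift 8: 33554572. −1: 33554571.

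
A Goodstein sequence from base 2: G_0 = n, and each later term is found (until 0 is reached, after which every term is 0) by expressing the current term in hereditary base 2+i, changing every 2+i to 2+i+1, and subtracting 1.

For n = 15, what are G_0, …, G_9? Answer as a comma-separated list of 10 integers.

[0] 15 ≡ 2^(2 + 1) + 2^2 + 2 + 1 (base 2). Lift 3: 112. −1: 111.
[1] 111 ≡ 3^(3 + 1) + 3^3 + 3 (base 3). Lift 4: 1284. −1: 1283.
[2] 1283 ≡ 4^(4 + 1) + 4^4 + 3 (base 4). Lift 5: 18753. −1: 18752.
[3] 18752 ≡ 5^(5 + 1) + 5^5 + 2 (base 5). Lift 6: 326594. −1: 326593.
[4] 326593 ≡ 6^(6 + 1) + 6^6 + 1 (base 6). Lift 7: 6588345. −1: 6588344.
[5] 6588344 ≡ 7^(7 + 1) + 7^7 (base 7). Lift 8: 150994944. −1: 150994943.
[6] 150994943 ≡ 8^(8 + 1) + 7·8^7 + 7·8^6 + 7·8^5 + 7·8^4 + 7·8^3 + 7·8^2 + 7·8 + 7 (base 8). Lift 9: 3524450281. −1: 3524450280.
[7] 3524450280 ≡ 9^(9 + 1) + 7·9^7 + 7·9^6 + 7·9^5 + 7·9^4 + 7·9^3 + 7·9^2 + 7·9 + 6 (base 9). Lift 10: 100077777776. −1: 100077777775.
[8] 100077777775 ≡ 10^(10 + 1) + 7·10^7 + 7·10^6 + 7·10^5 + 7·10^4 + 7·10^3 + 7·10^2 + 7·10 + 5 (base 10). Lift 11: 3138578427935. −1: 3138578427934.

15, 111, 1283, 18752, 326593, 6588344, 150994943, 3524450280, 100077777775, 3138578427934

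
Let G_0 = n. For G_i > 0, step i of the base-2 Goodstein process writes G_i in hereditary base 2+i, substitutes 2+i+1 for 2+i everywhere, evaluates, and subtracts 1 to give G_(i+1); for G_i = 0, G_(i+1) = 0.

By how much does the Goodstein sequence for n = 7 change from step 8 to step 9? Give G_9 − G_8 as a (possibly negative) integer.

72273438

7 —HB2→ 2^2 + 2 + 1 —bump→ 3^3 + 3 + 1 = 31 —(−1)→ 30
30 —HB3→ 3^3 + 3 —bump→ 4^4 + 4 = 260 —(−1)→ 259
259 —HB4→ 4^4 + 3 —bump→ 5^5 + 3 = 3128 —(−1)→ 3127
3127 —HB5→ 5^5 + 2 —bump→ 6^6 + 2 = 46658 —(−1)→ 46657
46657 —HB6→ 6^6 + 1 —bump→ 7^7 + 1 = 823544 —(−1)→ 823543
823543 —HB7→ 7^7 —bump→ 8^8 = 16777216 —(−1)→ 16777215
16777215 —HB8→ 7·8^7 + 7·8^6 + 7·8^5 + 7·8^4 + 7·8^3 + 7·8^2 + 7·8 + 7 —bump→ 7·9^7 + 7·9^6 + 7·9^5 + 7·9^4 + 7·9^3 + 7·9^2 + 7·9 + 7 = 37665880 —(−1)→ 37665879
37665879 —HB9→ 7·9^7 + 7·9^6 + 7·9^5 + 7·9^4 + 7·9^3 + 7·9^2 + 7·9 + 6 —bump→ 7·10^7 + 7·10^6 + 7·10^5 + 7·10^4 + 7·10^3 + 7·10^2 + 7·10 + 6 = 77777776 —(−1)→ 77777775
77777775 —HB10→ 7·10^7 + 7·10^6 + 7·10^5 + 7·10^4 + 7·10^3 + 7·10^2 + 7·10 + 5 —bump→ 7·11^7 + 7·11^6 + 7·11^5 + 7·11^4 + 7·11^3 + 7·11^2 + 7·11 + 5 = 150051214 —(−1)→ 150051213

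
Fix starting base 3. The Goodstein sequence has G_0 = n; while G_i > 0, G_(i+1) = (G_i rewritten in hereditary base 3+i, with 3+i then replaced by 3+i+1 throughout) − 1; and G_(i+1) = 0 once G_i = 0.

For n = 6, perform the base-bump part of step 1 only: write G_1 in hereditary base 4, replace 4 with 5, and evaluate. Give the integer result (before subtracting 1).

step 0: 6 = 2·3; sub 4 for 3: 2·4; = 8; G_1 = 8−1 = 7
step 1: 7 = 4 + 3; sub 5 for 4: 5 + 3; = 8; G_2 = 8−1 = 7

8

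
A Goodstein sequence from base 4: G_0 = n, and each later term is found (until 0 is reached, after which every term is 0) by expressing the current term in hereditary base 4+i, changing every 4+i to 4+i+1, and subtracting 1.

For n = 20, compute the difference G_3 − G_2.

(0) 20|_4 = 4^2 + 4 ↦ 5^2 + 5|_5 = 30 ⇒ 29
(1) 29|_5 = 5^2 + 4 ↦ 6^2 + 4|_6 = 40 ⇒ 39
(2) 39|_6 = 6^2 + 3 ↦ 7^2 + 3|_7 = 52 ⇒ 51

12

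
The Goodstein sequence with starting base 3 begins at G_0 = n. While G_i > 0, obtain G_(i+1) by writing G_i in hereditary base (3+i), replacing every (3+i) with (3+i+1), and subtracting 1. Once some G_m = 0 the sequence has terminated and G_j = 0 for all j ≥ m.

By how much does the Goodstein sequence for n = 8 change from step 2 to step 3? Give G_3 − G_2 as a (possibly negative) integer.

G_0 = 8. HB_3(8) = 2·3 + 2. Bump = 10. G_1 = 9.
G_1 = 9. HB_4(9) = 2·4 + 1. Bump = 11. G_2 = 10.
G_2 = 10. HB_5(10) = 2·5. Bump = 12. G_3 = 11.

1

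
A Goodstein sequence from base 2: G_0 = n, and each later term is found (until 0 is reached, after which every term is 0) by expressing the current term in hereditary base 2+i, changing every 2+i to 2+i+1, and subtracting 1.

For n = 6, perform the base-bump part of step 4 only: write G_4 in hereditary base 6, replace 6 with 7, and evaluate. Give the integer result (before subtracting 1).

i=0: 6 = 2^2 + 2 (b=2); 2→3: 3^3 + 3 = 30; 30−1 = 29
i=1: 29 = 3^3 + 2 (b=3); 3→4: 4^4 + 2 = 258; 258−1 = 257
i=2: 257 = 4^4 + 1 (b=4); 4→5: 5^5 + 1 = 3126; 3126−1 = 3125
i=3: 3125 = 5^5 (b=5); 5→6: 6^6 = 46656; 46656−1 = 46655

98040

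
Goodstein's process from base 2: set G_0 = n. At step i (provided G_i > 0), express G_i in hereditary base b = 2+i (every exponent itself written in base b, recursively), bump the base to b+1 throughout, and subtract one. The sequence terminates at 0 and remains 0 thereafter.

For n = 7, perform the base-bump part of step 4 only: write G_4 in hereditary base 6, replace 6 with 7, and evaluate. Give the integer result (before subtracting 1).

823544

i=0: 7 = 2^2 + 2 + 1 (b=2); 2→3: 3^3 + 3 + 1 = 31; 31−1 = 30
i=1: 30 = 3^3 + 3 (b=3); 3→4: 4^4 + 4 = 260; 260−1 = 259
i=2: 259 = 4^4 + 3 (b=4); 4→5: 5^5 + 3 = 3128; 3128−1 = 3127
i=3: 3127 = 5^5 + 2 (b=5); 5→6: 6^6 + 2 = 46658; 46658−1 = 46657
i=4: 46657 = 6^6 + 1 (b=6); 6→7: 7^7 + 1 = 823544; 823544−1 = 823543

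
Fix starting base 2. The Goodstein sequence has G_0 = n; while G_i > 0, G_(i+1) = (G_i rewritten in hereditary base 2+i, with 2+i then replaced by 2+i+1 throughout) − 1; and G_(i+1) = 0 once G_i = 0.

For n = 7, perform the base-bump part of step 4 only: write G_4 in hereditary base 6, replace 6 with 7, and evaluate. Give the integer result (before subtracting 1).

G_0=7  [base 2] 2^2 + 2 + 1  →[2↦3]→  3^3 + 3 + 1 = 31  −1 ⇒ G_1=30
G_1=30  [base 3] 3^3 + 3  →[3↦4]→  4^4 + 4 = 260  −1 ⇒ G_2=259
G_2=259  [base 4] 4^4 + 3  →[4↦5]→  5^5 + 3 = 3128  −1 ⇒ G_3=3127
G_3=3127  [base 5] 5^5 + 2  →[5↦6]→  6^6 + 2 = 46658  −1 ⇒ G_4=46657
G_4=46657  [base 6] 6^6 + 1  →[6↦7]→  7^7 + 1 = 823544  −1 ⇒ G_5=823543

823544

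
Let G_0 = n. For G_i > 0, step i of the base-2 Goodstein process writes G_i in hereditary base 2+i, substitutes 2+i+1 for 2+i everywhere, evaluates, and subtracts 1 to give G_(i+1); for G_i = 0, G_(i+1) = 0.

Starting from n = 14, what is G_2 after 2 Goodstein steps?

1281

[0] 14 ≡ 2^(2 + 1) + 2^2 + 2 (base 2). Lift 3: 111. −1: 110.
[1] 110 ≡ 3^(3 + 1) + 3^3 + 2 (base 3). Lift 4: 1282. −1: 1281.
[2] 1281 ≡ 4^(4 + 1) + 4^4 + 1 (base 4). Lift 5: 18751. −1: 18750.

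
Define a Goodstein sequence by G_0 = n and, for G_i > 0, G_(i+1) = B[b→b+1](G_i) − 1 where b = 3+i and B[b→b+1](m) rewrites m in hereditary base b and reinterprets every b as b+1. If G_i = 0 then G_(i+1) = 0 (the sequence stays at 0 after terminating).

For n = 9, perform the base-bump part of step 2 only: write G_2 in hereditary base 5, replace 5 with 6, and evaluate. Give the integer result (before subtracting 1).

20

G_0 = 9. HB_3(9) = 3^2. Bump = 16. G_1 = 15.
G_1 = 15. HB_4(15) = 3·4 + 3. Bump = 18. G_2 = 17.
G_2 = 17. HB_5(17) = 3·5 + 2. Bump = 20. G_3 = 19.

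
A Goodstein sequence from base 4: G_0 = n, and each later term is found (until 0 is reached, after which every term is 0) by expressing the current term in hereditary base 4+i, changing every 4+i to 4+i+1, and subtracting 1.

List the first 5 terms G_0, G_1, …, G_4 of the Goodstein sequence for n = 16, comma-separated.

16, 24, 27, 30, 33

(0) 16|_4 = 4^2 ↦ 5^2|_5 = 25 ⇒ 24
(1) 24|_5 = 4·5 + 4 ↦ 4·6 + 4|_6 = 28 ⇒ 27
(2) 27|_6 = 4·6 + 3 ↦ 4·7 + 3|_7 = 31 ⇒ 30
(3) 30|_7 = 4·7 + 2 ↦ 4·8 + 2|_8 = 34 ⇒ 33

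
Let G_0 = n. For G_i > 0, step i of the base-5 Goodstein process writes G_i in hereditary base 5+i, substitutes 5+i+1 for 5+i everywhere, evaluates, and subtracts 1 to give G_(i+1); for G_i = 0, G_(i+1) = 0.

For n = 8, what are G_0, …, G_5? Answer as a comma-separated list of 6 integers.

8, 8, 8, 8, 8, 7

i=0: 8 = 5 + 3 (b=5); 5→6: 6 + 3 = 9; 9−1 = 8
i=1: 8 = 6 + 2 (b=6); 6→7: 7 + 2 = 9; 9−1 = 8
i=2: 8 = 7 + 1 (b=7); 7→8: 8 + 1 = 9; 9−1 = 8
i=3: 8 = 8 (b=8); 8→9: 9 = 9; 9−1 = 8
i=4: 8 = 8 (b=9); 9→10: 8 = 8; 8−1 = 7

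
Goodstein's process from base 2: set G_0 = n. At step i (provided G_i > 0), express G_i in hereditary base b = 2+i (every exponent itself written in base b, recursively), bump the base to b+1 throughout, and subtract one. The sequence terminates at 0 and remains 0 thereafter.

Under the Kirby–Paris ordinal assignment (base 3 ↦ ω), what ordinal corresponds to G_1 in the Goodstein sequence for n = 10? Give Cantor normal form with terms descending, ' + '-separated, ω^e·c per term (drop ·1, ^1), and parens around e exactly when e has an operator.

step 0: 10 = 2^(2 + 1) + 2; sub 3 for 2: 3^(3 + 1) + 3; = 84; G_1 = 84−1 = 83
step 1: 83 = 3^(3 + 1) + 2; sub 4 for 3: 4^(4 + 1) + 2; = 1026; G_2 = 1026−1 = 1025

ω^(ω + 1) + 2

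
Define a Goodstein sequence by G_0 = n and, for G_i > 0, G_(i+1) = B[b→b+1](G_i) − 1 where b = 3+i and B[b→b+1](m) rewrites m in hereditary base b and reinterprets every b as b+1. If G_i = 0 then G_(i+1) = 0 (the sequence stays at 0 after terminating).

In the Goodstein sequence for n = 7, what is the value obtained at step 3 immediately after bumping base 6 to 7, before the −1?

base 3: 7 = 2·3 + 1; at 4: 2·4 + 1 = 9; next = 8
base 4: 8 = 2·4; at 5: 2·5 = 10; next = 9
base 5: 9 = 5 + 4; at 6: 6 + 4 = 10; next = 9

10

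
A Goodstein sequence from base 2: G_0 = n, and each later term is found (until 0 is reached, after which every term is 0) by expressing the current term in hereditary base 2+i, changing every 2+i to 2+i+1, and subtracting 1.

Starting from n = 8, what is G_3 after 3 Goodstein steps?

6310

base 2: 8 = 2^(2 + 1); at 3: 3^(3 + 1) = 81; next = 80
base 3: 80 = 2·3^3 + 2·3^2 + 2·3 + 2; at 4: 2·4^4 + 2·4^2 + 2·4 + 2 = 554; next = 553
base 4: 553 = 2·4^4 + 2·4^2 + 2·4 + 1; at 5: 2·5^5 + 2·5^2 + 2·5 + 1 = 6311; next = 6310
base 5: 6310 = 2·5^5 + 2·5^2 + 2·5; at 6: 2·6^6 + 2·6^2 + 2·6 = 93396; next = 93395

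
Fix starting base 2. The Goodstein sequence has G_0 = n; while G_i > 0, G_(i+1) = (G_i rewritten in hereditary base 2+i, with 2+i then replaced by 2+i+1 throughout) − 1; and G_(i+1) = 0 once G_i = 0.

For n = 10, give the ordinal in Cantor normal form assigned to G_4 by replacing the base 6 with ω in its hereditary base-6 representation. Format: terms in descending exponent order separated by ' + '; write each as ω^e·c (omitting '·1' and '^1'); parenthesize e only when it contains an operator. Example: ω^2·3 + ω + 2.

10 —HB2→ 2^(2 + 1) + 2 —bump→ 3^(3 + 1) + 3 = 84 —(−1)→ 83
83 —HB3→ 3^(3 + 1) + 2 —bump→ 4^(4 + 1) + 2 = 1026 —(−1)→ 1025
1025 —HB4→ 4^(4 + 1) + 1 —bump→ 5^(5 + 1) + 1 = 15626 —(−1)→ 15625
15625 —HB5→ 5^(5 + 1) —bump→ 6^(6 + 1) = 279936 —(−1)→ 279935
279935 —HB6→ 5·6^6 + 5·6^5 + 5·6^4 + 5·6^3 + 5·6^2 + 5·6 + 5 —bump→ 5·7^7 + 5·7^5 + 5·7^4 + 5·7^3 + 5·7^2 + 5·7 + 5 = 4215755 —(−1)→ 4215754

ω^ω·5 + ω^5·5 + ω^4·5 + ω^3·5 + ω^2·5 + ω·5 + 5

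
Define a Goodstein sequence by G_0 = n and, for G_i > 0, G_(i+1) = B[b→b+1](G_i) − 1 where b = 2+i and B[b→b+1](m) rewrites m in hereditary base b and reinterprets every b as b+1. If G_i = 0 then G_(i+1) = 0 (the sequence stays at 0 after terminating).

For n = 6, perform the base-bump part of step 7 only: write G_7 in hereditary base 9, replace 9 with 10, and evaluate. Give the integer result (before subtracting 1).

(0) 6|_2 = 2^2 + 2 ↦ 3^3 + 3|_3 = 30 ⇒ 29
(1) 29|_3 = 3^3 + 2 ↦ 4^4 + 2|_4 = 258 ⇒ 257
(2) 257|_4 = 4^4 + 1 ↦ 5^5 + 1|_5 = 3126 ⇒ 3125
(3) 3125|_5 = 5^5 ↦ 6^6|_6 = 46656 ⇒ 46655
(4) 46655|_6 = 5·6^5 + 5·6^4 + 5·6^3 + 5·6^2 + 5·6 + 5 ↦ 5·7^5 + 5·7^4 + 5·7^3 + 5·7^2 + 5·7 + 5|_7 = 98040 ⇒ 98039
(5) 98039|_7 = 5·7^5 + 5·7^4 + 5·7^3 + 5·7^2 + 5·7 + 4 ↦ 5·8^5 + 5·8^4 + 5·8^3 + 5·8^2 + 5·8 + 4|_8 = 187244 ⇒ 187243
(6) 187243|_8 = 5·8^5 + 5·8^4 + 5·8^3 + 5·8^2 + 5·8 + 3 ↦ 5·9^5 + 5·9^4 + 5·9^3 + 5·9^2 + 5·9 + 3|_9 = 332148 ⇒ 332147

555552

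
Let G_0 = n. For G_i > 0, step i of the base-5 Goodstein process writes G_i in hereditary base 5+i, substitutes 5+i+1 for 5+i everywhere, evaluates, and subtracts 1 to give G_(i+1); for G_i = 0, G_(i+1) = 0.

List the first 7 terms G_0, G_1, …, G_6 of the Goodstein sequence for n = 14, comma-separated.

14, 15, 16, 17, 18, 19, 19

step 0: 14 = 2·5 + 4; sub 6 for 5: 2·6 + 4; = 16; G_1 = 16−1 = 15
step 1: 15 = 2·6 + 3; sub 7 for 6: 2·7 + 3; = 17; G_2 = 17−1 = 16
step 2: 16 = 2·7 + 2; sub 8 for 7: 2·8 + 2; = 18; G_3 = 18−1 = 17
step 3: 17 = 2·8 + 1; sub 9 for 8: 2·9 + 1; = 19; G_4 = 19−1 = 18
step 4: 18 = 2·9; sub 10 for 9: 2·10; = 20; G_5 = 20−1 = 19
step 5: 19 = 10 + 9; sub 11 for 10: 11 + 9; = 20; G_6 = 20−1 = 19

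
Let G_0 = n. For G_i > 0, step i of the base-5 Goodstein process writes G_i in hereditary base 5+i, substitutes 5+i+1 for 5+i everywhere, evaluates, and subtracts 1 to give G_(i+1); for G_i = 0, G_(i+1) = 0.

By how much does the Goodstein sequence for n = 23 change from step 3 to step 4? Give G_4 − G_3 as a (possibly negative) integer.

[0] 23 ≡ 4·5 + 3 (base 5). Lift 6: 27. −1: 26.
[1] 26 ≡ 4·6 + 2 (base 6). Lift 7: 30. −1: 29.
[2] 29 ≡ 4·7 + 1 (base 7). Lift 8: 33. −1: 32.
[3] 32 ≡ 4·8 (base 8). Lift 9: 36. −1: 35.

3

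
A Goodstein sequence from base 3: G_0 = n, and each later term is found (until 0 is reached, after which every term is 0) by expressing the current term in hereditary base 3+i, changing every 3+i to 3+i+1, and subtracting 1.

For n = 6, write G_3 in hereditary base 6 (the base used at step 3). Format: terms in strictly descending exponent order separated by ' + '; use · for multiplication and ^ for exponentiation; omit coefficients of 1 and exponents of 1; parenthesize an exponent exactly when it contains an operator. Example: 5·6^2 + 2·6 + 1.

(0) 6|_3 = 2·3 ↦ 2·4|_4 = 8 ⇒ 7
(1) 7|_4 = 4 + 3 ↦ 5 + 3|_5 = 8 ⇒ 7
(2) 7|_5 = 5 + 2 ↦ 6 + 2|_6 = 8 ⇒ 7
(3) 7|_6 = 6 + 1 ↦ 7 + 1|_7 = 8 ⇒ 7

6 + 1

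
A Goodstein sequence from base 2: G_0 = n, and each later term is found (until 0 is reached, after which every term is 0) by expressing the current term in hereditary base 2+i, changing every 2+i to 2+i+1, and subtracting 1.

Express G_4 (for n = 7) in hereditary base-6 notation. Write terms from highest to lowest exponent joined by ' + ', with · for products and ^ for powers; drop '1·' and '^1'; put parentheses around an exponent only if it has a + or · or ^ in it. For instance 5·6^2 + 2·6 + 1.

6^6 + 1

G_0=7  [base 2] 2^2 + 2 + 1  →[2↦3]→  3^3 + 3 + 1 = 31  −1 ⇒ G_1=30
G_1=30  [base 3] 3^3 + 3  →[3↦4]→  4^4 + 4 = 260  −1 ⇒ G_2=259
G_2=259  [base 4] 4^4 + 3  →[4↦5]→  5^5 + 3 = 3128  −1 ⇒ G_3=3127
G_3=3127  [base 5] 5^5 + 2  →[5↦6]→  6^6 + 2 = 46658  −1 ⇒ G_4=46657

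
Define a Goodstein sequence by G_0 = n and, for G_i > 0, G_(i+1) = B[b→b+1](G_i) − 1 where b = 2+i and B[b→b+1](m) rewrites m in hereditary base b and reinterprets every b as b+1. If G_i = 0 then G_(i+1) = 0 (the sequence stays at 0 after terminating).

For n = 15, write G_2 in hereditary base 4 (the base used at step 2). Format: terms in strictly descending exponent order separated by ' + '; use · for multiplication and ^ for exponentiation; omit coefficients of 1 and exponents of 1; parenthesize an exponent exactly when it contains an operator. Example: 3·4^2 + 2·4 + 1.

(0) 15|_2 = 2^(2 + 1) + 2^2 + 2 + 1 ↦ 3^(3 + 1) + 3^3 + 3 + 1|_3 = 112 ⇒ 111
(1) 111|_3 = 3^(3 + 1) + 3^3 + 3 ↦ 4^(4 + 1) + 4^4 + 4|_4 = 1284 ⇒ 1283
(2) 1283|_4 = 4^(4 + 1) + 4^4 + 3 ↦ 5^(5 + 1) + 5^5 + 3|_5 = 18753 ⇒ 18752

4^(4 + 1) + 4^4 + 3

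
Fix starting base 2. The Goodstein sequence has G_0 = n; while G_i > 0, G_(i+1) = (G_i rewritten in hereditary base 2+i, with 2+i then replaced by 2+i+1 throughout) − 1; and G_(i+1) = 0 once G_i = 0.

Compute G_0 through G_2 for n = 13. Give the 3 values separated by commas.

13, 108, 1279

G_0 = 13. HB_2(13) = 2^(2 + 1) + 2^2 + 1. Bump = 109. G_1 = 108.
G_1 = 108. HB_3(108) = 3^(3 + 1) + 3^3. Bump = 1280. G_2 = 1279.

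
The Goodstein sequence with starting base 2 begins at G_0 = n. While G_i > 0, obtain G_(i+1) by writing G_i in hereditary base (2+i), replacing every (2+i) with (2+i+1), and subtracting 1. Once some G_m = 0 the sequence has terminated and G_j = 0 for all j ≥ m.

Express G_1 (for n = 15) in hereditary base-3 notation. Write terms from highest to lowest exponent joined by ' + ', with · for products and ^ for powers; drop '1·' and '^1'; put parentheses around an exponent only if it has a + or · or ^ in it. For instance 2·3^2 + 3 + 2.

3^(3 + 1) + 3^3 + 3

step 0: 15 = 2^(2 + 1) + 2^2 + 2 + 1; sub 3 for 2: 3^(3 + 1) + 3^3 + 3 + 1; = 112; G_1 = 112−1 = 111
step 1: 111 = 3^(3 + 1) + 3^3 + 3; sub 4 for 3: 4^(4 + 1) + 4^4 + 4; = 1284; G_2 = 1284−1 = 1283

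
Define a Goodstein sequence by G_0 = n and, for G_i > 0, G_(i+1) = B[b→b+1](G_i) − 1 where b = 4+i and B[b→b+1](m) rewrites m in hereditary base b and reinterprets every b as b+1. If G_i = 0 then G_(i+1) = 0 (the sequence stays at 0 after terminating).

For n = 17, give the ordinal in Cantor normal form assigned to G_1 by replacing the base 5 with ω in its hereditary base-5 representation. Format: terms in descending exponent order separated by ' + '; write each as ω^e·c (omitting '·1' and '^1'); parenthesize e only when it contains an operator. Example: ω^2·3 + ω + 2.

ω^2

17 —HB4→ 4^2 + 1 —bump→ 5^2 + 1 = 26 —(−1)→ 25
25 —HB5→ 5^2 —bump→ 6^2 = 36 —(−1)→ 35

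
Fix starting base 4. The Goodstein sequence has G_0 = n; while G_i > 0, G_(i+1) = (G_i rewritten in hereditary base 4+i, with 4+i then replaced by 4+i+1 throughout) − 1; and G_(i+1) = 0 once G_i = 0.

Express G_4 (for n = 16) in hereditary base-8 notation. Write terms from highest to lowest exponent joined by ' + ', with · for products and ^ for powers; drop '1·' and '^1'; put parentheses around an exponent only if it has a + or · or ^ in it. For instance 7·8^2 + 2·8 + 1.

16 —HB4→ 4^2 —bump→ 5^2 = 25 —(−1)→ 24
24 —HB5→ 4·5 + 4 —bump→ 4·6 + 4 = 28 —(−1)→ 27
27 —HB6→ 4·6 + 3 —bump→ 4·7 + 3 = 31 —(−1)→ 30
30 —HB7→ 4·7 + 2 —bump→ 4·8 + 2 = 34 —(−1)→ 33
33 —HB8→ 4·8 + 1 —bump→ 4·9 + 1 = 37 —(−1)→ 36

4·8 + 1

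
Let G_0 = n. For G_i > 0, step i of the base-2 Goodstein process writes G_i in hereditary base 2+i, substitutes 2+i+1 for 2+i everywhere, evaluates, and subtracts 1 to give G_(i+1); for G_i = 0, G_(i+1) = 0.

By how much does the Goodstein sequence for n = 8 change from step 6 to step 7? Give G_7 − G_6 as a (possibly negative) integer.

(0) 8|_2 = 2^(2 + 1) ↦ 3^(3 + 1)|_3 = 81 ⇒ 80
(1) 80|_3 = 2·3^3 + 2·3^2 + 2·3 + 2 ↦ 2·4^4 + 2·4^2 + 2·4 + 2|_4 = 554 ⇒ 553
(2) 553|_4 = 2·4^4 + 2·4^2 + 2·4 + 1 ↦ 2·5^5 + 2·5^2 + 2·5 + 1|_5 = 6311 ⇒ 6310
(3) 6310|_5 = 2·5^5 + 2·5^2 + 2·5 ↦ 2·6^6 + 2·6^2 + 2·6|_6 = 93396 ⇒ 93395
(4) 93395|_6 = 2·6^6 + 2·6^2 + 6 + 5 ↦ 2·7^7 + 2·7^2 + 7 + 5|_7 = 1647196 ⇒ 1647195
(5) 1647195|_7 = 2·7^7 + 2·7^2 + 7 + 4 ↦ 2·8^8 + 2·8^2 + 8 + 4|_8 = 33554572 ⇒ 33554571
(6) 33554571|_8 = 2·8^8 + 2·8^2 + 8 + 3 ↦ 2·9^9 + 2·9^2 + 9 + 3|_9 = 774841152 ⇒ 774841151

741286580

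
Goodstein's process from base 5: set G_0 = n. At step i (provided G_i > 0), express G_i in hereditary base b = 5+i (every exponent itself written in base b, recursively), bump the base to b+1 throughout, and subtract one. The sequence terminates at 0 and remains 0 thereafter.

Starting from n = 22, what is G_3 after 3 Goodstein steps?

22 —HB5→ 4·5 + 2 —bump→ 4·6 + 2 = 26 —(−1)→ 25
25 —HB6→ 4·6 + 1 —bump→ 4·7 + 1 = 29 —(−1)→ 28
28 —HB7→ 4·7 —bump→ 4·8 = 32 —(−1)→ 31
31 —HB8→ 3·8 + 7 —bump→ 3·9 + 7 = 34 —(−1)→ 33

31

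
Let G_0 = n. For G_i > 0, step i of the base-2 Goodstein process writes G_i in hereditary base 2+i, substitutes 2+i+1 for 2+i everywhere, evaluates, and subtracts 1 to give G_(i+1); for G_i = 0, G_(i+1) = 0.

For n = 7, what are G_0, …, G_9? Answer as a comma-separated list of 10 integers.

7, 30, 259, 3127, 46657, 823543, 16777215, 37665879, 77777775, 150051213

base 2: 7 = 2^2 + 2 + 1; at 3: 3^3 + 3 + 1 = 31; next = 30
base 3: 30 = 3^3 + 3; at 4: 4^4 + 4 = 260; next = 259
base 4: 259 = 4^4 + 3; at 5: 5^5 + 3 = 3128; next = 3127
base 5: 3127 = 5^5 + 2; at 6: 6^6 + 2 = 46658; next = 46657
base 6: 46657 = 6^6 + 1; at 7: 7^7 + 1 = 823544; next = 823543
base 7: 823543 = 7^7; at 8: 8^8 = 16777216; next = 16777215
base 8: 16777215 = 7·8^7 + 7·8^6 + 7·8^5 + 7·8^4 + 7·8^3 + 7·8^2 + 7·8 + 7; at 9: 7·9^7 + 7·9^6 + 7·9^5 + 7·9^4 + 7·9^3 + 7·9^2 + 7·9 + 7 = 37665880; next = 37665879
base 9: 37665879 = 7·9^7 + 7·9^6 + 7·9^5 + 7·9^4 + 7·9^3 + 7·9^2 + 7·9 + 6; at 10: 7·10^7 + 7·10^6 + 7·10^5 + 7·10^4 + 7·10^3 + 7·10^2 + 7·10 + 6 = 77777776; next = 77777775
base 10: 77777775 = 7·10^7 + 7·10^6 + 7·10^5 + 7·10^4 + 7·10^3 + 7·10^2 + 7·10 + 5; at 11: 7·11^7 + 7·11^6 + 7·11^5 + 7·11^4 + 7·11^3 + 7·11^2 + 7·11 + 5 = 150051214; next = 150051213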